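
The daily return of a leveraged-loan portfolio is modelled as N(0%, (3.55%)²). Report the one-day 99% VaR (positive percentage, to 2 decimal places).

8.26%

At 99% one-sided, z = 2.326.
VaR = z·σ = 2.326 × 3.55% = 8.257%.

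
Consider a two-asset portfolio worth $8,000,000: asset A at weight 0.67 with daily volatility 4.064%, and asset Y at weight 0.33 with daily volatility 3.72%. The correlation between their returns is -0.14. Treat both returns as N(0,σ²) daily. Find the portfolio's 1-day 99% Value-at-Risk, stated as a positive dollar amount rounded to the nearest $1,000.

σ_p² = 0.67²·4.064² + 0.33²·3.72² + 2·-0.14·0.67·0.33·4.064·3.72 = 7.9851 (%²).
σ_p = √7.9851 = 2.826%.
At 99%, z = 2.326.
VaR = 2.326 × 2.826% = 6.573%; on $8,000,000 that is $525,840.

$526,000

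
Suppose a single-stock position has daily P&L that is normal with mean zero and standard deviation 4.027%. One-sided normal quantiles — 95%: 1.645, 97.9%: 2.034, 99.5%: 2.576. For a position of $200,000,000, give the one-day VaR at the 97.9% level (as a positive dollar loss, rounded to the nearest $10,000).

$16,380,000

VaR = z·σ = 2.034 × 4.027% = 8.191%.
On $200,000,000: 0.08191 × $200,000,000 = $16,382,000.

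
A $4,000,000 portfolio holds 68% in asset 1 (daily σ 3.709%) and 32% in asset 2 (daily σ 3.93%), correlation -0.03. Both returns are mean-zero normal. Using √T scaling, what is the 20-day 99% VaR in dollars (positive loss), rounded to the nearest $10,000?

$1,160,000

σ_p = √(0.68²·3.709² + 0.32²·3.93² + 2·-0.03·0.68·0.32·3.709·3.93) = 2.784%.
σ_{20d} = 2.784% × √20 = 12.450%.
z(99%) = 2.326.
VaR = 2.326 × 12.450% = 28.959%; on $4,000,000 that is $1,158,360.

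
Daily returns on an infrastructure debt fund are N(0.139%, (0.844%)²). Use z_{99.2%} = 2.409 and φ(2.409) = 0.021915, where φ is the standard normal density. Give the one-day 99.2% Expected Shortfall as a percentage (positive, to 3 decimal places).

Tail multiplier: φ(z)/(1−α) = 0.021915 / 0.008 = 2.739.
ES = −(0.139%) + 0.844% × 2.739 = 2.173%.

2.173%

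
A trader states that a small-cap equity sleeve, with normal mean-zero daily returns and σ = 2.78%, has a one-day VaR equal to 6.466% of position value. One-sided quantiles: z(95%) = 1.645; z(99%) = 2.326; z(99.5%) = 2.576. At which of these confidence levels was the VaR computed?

99%

Implied z = VaR/σ = 6.466 / 2.78 = 2.326.
This matches z(99%) = 2.326.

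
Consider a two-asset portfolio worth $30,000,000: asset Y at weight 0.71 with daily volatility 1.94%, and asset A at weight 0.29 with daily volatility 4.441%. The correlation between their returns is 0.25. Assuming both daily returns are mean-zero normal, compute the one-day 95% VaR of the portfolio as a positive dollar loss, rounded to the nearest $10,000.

$1,040,000

σ_p² = 0.71²·1.94² + 0.29²·4.441² + 2·0.25·0.71·0.29·1.94·4.441 = 4.4429 (%²).
σ_p = √4.4429 = 2.108%.
At 95%, z = 1.645.
VaR = 1.645 × 2.108% = 3.468%; on $30,000,000 that is $1,040,400.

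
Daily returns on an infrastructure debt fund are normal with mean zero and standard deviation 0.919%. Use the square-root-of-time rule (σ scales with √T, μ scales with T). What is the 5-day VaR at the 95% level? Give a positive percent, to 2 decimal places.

3.38%

At 95%, z = 1.645.
σ_{5d} = 0.919% × √5 = 2.055%.
VaR = 1.645 × 2.055% = 3.380%.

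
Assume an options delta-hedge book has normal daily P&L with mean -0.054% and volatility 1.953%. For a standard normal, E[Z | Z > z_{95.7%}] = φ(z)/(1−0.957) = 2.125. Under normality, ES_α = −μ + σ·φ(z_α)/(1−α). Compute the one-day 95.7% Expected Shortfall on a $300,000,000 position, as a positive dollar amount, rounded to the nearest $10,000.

ES = −(-0.054%) + 1.953% × 2.125 = 4.204%.
On $300,000,000: 0.04204 × $300,000,000 = $12,612,000.

$12,610,000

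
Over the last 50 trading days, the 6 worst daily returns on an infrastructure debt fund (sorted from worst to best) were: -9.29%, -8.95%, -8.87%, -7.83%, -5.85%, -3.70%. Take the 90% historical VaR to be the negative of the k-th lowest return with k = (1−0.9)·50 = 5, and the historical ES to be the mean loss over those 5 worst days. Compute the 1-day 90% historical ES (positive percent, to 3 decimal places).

The 5 worst returns sum to -40.79%.
ES = −(-40.79%) / 5 = 8.158%.

8.158%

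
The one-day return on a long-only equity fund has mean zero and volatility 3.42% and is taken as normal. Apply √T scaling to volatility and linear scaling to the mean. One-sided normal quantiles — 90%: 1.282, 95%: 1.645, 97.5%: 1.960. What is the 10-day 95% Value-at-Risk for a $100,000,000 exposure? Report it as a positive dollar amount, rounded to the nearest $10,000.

$17,790,000

σ_{10d} = 3.42% × √10 = 10.815%.
VaR = 1.645 × 10.815% = 17.791%.
On $100,000,000: 0.17791 × $100,000,000 = $17,791,000.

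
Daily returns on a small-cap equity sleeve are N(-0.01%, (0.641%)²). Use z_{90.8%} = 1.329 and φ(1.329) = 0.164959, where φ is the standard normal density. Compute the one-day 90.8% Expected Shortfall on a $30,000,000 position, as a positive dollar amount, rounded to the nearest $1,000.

$348,000

Tail multiplier: φ(z)/(1−α) = 0.164959 / 0.092 = 1.793.
ES = −(-0.01%) + 0.641% × 1.793 = 1.159%.
On $30,000,000: 0.01159 × $30,000,000 = $347,700.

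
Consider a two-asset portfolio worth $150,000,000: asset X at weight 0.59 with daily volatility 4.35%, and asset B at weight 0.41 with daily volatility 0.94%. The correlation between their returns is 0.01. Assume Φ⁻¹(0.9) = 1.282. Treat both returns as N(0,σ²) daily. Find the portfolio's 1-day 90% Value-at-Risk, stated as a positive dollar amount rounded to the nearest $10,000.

σ_p² = 0.59²·4.35² + 0.41²·0.94² + 2·0.01·0.59·0.41·4.35·0.94 = 6.7552 (%²).
σ_p = √6.7552 = 2.599%.
VaR = 1.282 × 2.599% = 3.332%; on $150,000,000 that is $4,998,000.

$5,000,000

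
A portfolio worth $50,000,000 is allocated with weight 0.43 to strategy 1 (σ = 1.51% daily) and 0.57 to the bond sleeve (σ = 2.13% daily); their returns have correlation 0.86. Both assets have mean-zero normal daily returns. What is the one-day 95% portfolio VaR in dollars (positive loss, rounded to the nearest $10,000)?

σ_p² = 0.43²·1.51² + 0.57²·2.13² + 2·0.86·0.43·0.57·1.51·2.13 = 3.2515 (%²).
σ_p = √3.2515 = 1.803%.
At 95%, z = 1.645.
VaR = 1.645 × 1.803% = 2.966%; on $50,000,000 that is $1,483,000.

$1,480,000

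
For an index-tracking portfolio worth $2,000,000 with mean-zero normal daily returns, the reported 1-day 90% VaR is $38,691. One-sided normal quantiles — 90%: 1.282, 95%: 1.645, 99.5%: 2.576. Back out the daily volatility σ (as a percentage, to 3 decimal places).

1.509%

VaR as a fraction: $38,691 / $2,000,000 = 1.935%.
σ = VaR / z = 1.935% / 1.282 = 1.509%.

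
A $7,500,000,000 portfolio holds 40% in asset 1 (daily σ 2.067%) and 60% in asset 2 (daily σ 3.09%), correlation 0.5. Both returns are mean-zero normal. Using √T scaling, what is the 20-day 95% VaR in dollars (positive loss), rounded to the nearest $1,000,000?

$1,312,000,000

σ_p = √(0.4²·2.067² + 0.6²·3.09² + 2·0.5·0.4·0.6·2.067·3.09) = 2.378%.
σ_{20d} = 2.378% × √20 = 10.635%.
z(95%) = 1.645.
VaR = 1.645 × 10.635% = 17.495%; on $7,500,000,000 that is $1,312,125,000.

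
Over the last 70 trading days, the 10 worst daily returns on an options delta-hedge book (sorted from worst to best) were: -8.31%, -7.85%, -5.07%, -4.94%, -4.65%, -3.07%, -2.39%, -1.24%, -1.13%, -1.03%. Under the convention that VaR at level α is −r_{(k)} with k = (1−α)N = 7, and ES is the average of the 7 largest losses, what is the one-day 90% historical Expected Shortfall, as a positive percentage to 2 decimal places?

5.18%

The 7 worst returns sum to -36.28%.
ES = −(-36.28%) / 7 = 5.1828…% ≈ 5.18%.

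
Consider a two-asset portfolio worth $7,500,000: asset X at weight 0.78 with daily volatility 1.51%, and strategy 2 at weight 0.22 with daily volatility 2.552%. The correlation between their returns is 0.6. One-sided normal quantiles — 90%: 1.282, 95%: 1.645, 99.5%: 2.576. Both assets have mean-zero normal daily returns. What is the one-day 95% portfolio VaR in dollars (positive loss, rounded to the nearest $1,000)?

$195,000

σ_p² = 0.78²·1.51² + 0.22²·2.552² + 2·0.6·0.78·0.22·1.51·2.552 = 2.4959 (%²).
σ_p = √2.4959 = 1.580%.
VaR = 1.645 × 1.580% = 2.599%; on $7,500,000 that is $194,925.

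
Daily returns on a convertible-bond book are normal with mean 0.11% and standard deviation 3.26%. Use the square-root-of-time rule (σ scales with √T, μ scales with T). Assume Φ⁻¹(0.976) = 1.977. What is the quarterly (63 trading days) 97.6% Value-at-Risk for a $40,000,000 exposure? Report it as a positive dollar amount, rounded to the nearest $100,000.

$17,700,000

σ_{63d} = 3.26% × √63 = 25.875%; μ_{63d} = 63 × 0.11% = 6.930%.
VaR = −(6.930%) + 1.977 × 25.875% = 44.225%.
On $40,000,000: 0.44225 × $40,000,000 = $17,690,000.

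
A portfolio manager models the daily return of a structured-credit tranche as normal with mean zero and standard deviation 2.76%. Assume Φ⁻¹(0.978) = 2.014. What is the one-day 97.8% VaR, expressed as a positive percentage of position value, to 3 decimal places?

VaR = z·σ = 2.014 × 2.76% = 5.559%.

5.559%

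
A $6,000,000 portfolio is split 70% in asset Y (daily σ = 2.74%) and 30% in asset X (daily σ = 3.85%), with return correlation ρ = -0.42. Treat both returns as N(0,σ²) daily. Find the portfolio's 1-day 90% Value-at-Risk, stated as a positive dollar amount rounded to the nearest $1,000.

σ_p² = 0.7²·2.74² + 0.3²·3.85² + 2·-0.42·0.7·0.3·2.74·3.85 = 3.1519 (%²).
σ_p = √3.1519 = 1.775%.
At 90%, z = 1.282.
VaR = 1.282 × 1.775% = 2.276%; on $6,000,000 that is $136,560.

$137,000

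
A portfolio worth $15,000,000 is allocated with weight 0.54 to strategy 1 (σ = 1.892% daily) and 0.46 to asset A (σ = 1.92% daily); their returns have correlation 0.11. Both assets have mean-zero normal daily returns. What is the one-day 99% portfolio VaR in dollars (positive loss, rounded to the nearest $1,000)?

σ_p² = 0.54²·1.892² + 0.46²·1.92² + 2·0.11·0.54·0.46·1.892·1.92 = 2.0224 (%²).
σ_p = √2.0224 = 1.422%.
At 99%, z = 2.326.
VaR = 2.326 × 1.422% = 3.308%; on $15,000,000 that is $496,200.

$496,000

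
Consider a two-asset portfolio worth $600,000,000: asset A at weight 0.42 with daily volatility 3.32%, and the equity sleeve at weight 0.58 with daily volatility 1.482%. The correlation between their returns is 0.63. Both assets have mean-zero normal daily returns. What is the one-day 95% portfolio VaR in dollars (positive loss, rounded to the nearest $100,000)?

σ_p² = 0.42²·3.32² + 0.58²·1.482² + 2·0.63·0.42·0.58·3.32·1.482 = 4.1934 (%²).
σ_p = √4.1934 = 2.048%.
At 95%, z = 1.645.
VaR = 1.645 × 2.048% = 3.369%; on $600,000,000 that is $20,214,000.

$20,200,000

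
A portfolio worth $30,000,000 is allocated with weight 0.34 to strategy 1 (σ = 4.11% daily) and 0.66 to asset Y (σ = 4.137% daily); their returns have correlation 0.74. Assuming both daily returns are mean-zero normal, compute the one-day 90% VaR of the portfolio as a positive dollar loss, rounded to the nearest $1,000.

$1,492,000

σ_p² = 0.34²·4.11² + 0.66²·4.137² + 2·0.74·0.34·0.66·4.11·4.137 = 15.0548 (%²).
σ_p = √15.0548 = 3.880%.
At 90%, z = 1.282.
VaR = 1.282 × 3.880% = 4.974%; on $30,000,000 that is $1,492,200.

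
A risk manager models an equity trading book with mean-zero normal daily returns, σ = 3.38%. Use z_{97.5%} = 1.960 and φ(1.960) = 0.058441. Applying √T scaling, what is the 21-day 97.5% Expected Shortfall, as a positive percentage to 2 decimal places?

36.21%

σ_{21d} = 3.38% × √21 = 15.489%.
ES multiplier = φ(z)/(1−α) = 0.058441/0.025 = 2.338.
ES = 15.489% × 2.338 = 36.213%.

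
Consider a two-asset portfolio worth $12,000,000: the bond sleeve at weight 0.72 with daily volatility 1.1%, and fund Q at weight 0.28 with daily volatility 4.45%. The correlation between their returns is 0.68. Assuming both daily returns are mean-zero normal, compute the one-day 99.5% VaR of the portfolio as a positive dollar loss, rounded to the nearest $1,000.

$580,000

σ_p² = 0.72²·1.1² + 0.28²·4.45² + 2·0.68·0.72·0.28·1.1·4.45 = 3.5219 (%²).
σ_p = √3.5219 = 1.877%.
At 99.5%, z = 2.576.
VaR = 2.576 × 1.877% = 4.835%; on $12,000,000 that is $580,200.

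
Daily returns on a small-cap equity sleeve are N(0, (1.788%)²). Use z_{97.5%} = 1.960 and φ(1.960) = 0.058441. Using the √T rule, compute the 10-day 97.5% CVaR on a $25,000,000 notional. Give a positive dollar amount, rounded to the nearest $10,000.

σ_{10d} = 1.788% × √10 = 5.654%.
ES multiplier = φ(z)/(1−α) = 0.058441/0.025 = 2.338.
ES = 5.654% × 2.338 = 13.219%; on $25,000,000: $3,304,750.

$3,300,000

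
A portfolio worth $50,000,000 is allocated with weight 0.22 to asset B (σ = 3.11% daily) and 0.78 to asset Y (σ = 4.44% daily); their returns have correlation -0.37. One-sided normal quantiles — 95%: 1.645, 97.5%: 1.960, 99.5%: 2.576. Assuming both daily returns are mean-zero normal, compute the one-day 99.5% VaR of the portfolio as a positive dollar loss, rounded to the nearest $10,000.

σ_p² = 0.22²·3.11² + 0.78²·4.44² + 2·-0.37·0.22·0.78·3.11·4.44 = 10.7084 (%²).
σ_p = √10.7084 = 3.272%.
VaR = 2.576 × 3.272% = 8.429%; on $50,000,000 that is $4,214,500.

$4,210,000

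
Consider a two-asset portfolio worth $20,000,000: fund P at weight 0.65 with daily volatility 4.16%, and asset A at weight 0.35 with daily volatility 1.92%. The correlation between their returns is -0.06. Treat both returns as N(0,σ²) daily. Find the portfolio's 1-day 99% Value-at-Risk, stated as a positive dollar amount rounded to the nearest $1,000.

σ_p² = 0.65²·4.16² + 0.35²·1.92² + 2·-0.06·0.65·0.35·4.16·1.92 = 7.5451 (%²).
σ_p = √7.5451 = 2.747%.
At 99%, z = 2.326.
VaR = 2.326 × 2.747% = 6.390%; on $20,000,000 that is $1,278,000.

$1,278,000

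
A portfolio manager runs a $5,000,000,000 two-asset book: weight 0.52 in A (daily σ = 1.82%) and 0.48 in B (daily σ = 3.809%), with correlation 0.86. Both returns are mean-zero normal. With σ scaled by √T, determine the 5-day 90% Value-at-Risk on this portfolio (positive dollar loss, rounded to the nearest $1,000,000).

$385,000,000

σ_p = √(0.52²·1.82² + 0.48²·3.809² + 2·0.86·0.52·0.48·1.82·3.809) = 2.686%.
σ_{5d} = 2.686% × √5 = 6.006%.
z(90%) = 1.282.
VaR = 1.282 × 6.006% = 7.700%; on $5,000,000,000 that is $385,000,000.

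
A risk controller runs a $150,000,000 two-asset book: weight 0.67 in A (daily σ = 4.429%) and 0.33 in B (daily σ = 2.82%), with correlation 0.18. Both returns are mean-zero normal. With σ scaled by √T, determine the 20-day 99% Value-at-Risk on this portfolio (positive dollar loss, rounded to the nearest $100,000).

$51,000,000

σ_p = √(0.67²·4.429² + 0.33²·2.82² + 2·0.18·0.67·0.33·4.429·2.82) = 3.266%.
σ_{20d} = 3.266% × √20 = 14.606%.
z(99%) = 2.326.
VaR = 2.326 × 14.606% = 33.974%; on $150,000,000 that is $50,961,000.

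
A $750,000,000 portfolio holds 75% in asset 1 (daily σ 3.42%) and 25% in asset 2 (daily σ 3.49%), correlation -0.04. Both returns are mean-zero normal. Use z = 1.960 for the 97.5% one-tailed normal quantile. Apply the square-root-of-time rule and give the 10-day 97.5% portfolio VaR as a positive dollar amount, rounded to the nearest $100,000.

$124,400,000

σ_p = √(0.75²·3.42² + 0.25²·3.49² + 2·-0.04·0.75·0.25·3.42·3.49) = 2.676%.
σ_{10d} = 2.676% × √10 = 8.462%.
VaR = 1.960 × 8.462% = 16.586%; on $750,000,000 that is $124,395,000.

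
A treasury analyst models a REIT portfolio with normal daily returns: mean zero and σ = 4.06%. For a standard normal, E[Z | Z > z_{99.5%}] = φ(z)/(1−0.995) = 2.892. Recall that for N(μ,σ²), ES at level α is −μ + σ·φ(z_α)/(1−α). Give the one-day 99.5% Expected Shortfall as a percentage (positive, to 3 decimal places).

11.742%

ES = 4.06% × 2.892 = 11.742%.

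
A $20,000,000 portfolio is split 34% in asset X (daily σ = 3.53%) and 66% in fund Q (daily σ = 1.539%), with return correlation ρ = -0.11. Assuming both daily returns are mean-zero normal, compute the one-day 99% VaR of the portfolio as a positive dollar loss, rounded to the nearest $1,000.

$691,000

σ_p² = 0.34²·3.53² + 0.66²·1.539² + 2·-0.11·0.34·0.66·3.53·1.539 = 2.2040 (%²).
σ_p = √2.2040 = 1.485%.
At 99%, z = 2.326.
VaR = 2.326 × 1.485% = 3.454%; on $20,000,000 that is $690,800.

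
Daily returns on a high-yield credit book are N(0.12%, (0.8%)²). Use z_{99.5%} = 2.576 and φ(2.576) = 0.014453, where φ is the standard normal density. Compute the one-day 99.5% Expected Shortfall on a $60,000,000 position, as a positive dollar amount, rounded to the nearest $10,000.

$1,320,000

Tail multiplier: φ(z)/(1−α) = 0.014453 / 0.005 = 2.891.
ES = −(0.12%) + 0.8% × 2.891 = 2.193%.
On $60,000,000: 0.02193 × $60,000,000 = $1,315,800.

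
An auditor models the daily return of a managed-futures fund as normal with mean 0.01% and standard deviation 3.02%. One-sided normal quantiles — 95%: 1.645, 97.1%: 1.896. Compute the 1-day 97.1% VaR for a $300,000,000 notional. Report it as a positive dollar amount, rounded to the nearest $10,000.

$17,150,000

VaR = −μ + z·σ = −(0.01%) + 1.896 × 3.02% = 5.716%.
On $300,000,000: 0.05716 × $300,000,000 = $17,148,000.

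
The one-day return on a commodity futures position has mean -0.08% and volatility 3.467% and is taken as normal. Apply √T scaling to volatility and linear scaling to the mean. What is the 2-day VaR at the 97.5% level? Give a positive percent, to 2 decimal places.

9.77%

At 97.5%, z = 1.960.
σ_{2d} = 3.467% × √2 = 4.903%; μ_{2d} = 2 × -0.08% = -0.160%.
VaR = −(-0.160%) + 1.960 × 4.903% = 9.770%.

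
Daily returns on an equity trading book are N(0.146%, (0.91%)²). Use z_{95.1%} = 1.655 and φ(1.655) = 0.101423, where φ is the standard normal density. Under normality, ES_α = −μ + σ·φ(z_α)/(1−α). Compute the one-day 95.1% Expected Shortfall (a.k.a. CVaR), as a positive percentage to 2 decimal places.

1.74%

Tail multiplier: φ(z)/(1−α) = 0.101423 / 0.049 = 2.070.
ES = −(0.146%) + 0.91% × 2.070 = 1.738%.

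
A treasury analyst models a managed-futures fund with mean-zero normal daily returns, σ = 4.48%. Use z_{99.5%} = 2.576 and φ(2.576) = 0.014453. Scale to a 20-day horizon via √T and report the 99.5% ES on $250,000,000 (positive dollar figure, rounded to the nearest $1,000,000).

σ_{20d} = 4.48% × √20 = 20.035%.
ES multiplier = φ(z)/(1−α) = 0.014453/0.005 = 2.891.
ES = 20.035% × 2.891 = 57.921%; on $250,000,000: $144,802,500.

$145,000,000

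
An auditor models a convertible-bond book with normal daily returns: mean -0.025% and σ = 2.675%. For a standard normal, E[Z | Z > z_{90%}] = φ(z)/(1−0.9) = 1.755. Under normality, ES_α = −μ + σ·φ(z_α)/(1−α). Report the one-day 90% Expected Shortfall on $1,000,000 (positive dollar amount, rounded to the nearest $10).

$47,200

ES = −(-0.025%) + 2.675% × 1.755 = 4.720%.
On $1,000,000: 0.04720 × $1,000,000 = $47,200.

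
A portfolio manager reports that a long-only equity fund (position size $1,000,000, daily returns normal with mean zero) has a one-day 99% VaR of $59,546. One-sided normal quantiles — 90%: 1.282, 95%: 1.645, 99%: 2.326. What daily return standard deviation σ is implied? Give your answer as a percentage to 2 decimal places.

VaR as a fraction: $59,546 / $1,000,000 = 5.955%.
σ = VaR / z = 5.955% / 2.326 = 2.560%.

2.56%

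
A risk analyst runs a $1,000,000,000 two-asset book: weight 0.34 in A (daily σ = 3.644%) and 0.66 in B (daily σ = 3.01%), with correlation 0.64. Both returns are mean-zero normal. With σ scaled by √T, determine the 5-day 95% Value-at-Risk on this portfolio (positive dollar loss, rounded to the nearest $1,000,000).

σ_p = √(0.34²·3.644² + 0.66²·3.01² + 2·0.64·0.34·0.66·3.644·3.01) = 2.938%.
σ_{5d} = 2.938% × √5 = 6.570%.
z(95%) = 1.645.
VaR = 1.645 × 6.570% = 10.808%; on $1,000,000,000 that is $108,080,000.

$108,000,000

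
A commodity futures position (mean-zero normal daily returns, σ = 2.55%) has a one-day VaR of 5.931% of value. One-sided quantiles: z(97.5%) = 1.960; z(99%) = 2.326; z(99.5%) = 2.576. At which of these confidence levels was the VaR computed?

99%

Implied z = VaR/σ = 5.931 / 2.55 = 2.326.
This matches z(99%) = 2.326.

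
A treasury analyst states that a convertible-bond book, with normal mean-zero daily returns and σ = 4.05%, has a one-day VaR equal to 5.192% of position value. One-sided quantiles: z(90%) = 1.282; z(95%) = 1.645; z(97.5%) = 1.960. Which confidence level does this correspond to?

Implied z = VaR/σ = 5.192 / 4.05 = 1.282.
This matches z(90%) = 1.282.

90%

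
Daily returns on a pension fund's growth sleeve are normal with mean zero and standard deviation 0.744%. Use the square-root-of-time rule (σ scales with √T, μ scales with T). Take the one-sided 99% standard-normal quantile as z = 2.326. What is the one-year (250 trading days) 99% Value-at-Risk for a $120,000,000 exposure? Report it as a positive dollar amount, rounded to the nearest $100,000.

$32,800,000

σ_{250d} = 0.744% × √250 = 11.764%.
VaR = 2.326 × 11.764% = 27.363%.
On $120,000,000: 0.27363 × $120,000,000 = $32,835,600.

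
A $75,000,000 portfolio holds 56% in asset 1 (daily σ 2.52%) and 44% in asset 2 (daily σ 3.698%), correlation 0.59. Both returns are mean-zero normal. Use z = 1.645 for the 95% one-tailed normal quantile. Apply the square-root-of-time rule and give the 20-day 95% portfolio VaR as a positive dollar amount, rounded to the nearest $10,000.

$14,960,000

σ_p = √(0.56²·2.52² + 0.44²·3.698² + 2·0.59·0.56·0.44·2.52·3.698) = 2.711%.
σ_{20d} = 2.711% × √20 = 12.124%.
VaR = 1.645 × 12.124% = 19.944%; on $75,000,000 that is $14,958,000.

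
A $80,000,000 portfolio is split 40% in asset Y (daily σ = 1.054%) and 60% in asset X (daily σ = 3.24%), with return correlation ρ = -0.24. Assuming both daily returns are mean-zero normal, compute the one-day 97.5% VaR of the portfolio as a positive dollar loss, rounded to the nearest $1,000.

$2,960,000

σ_p² = 0.4²·1.054² + 0.6²·3.24² + 2·-0.24·0.4·0.6·1.054·3.24 = 3.5635 (%²).
σ_p = √3.5635 = 1.888%.
At 97.5%, z = 1.960.
VaR = 1.960 × 1.888% = 3.700%; on $80,000,000 that is $2,960,000.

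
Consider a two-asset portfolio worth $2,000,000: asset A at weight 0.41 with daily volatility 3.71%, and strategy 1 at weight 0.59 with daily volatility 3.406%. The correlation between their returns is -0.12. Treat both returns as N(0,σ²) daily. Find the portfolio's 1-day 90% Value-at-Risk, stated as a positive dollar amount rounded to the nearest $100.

$60,800

σ_p² = 0.41²·3.71² + 0.59²·3.406² + 2·-0.12·0.41·0.59·3.71·3.406 = 5.6184 (%²).
σ_p = √5.6184 = 2.370%.
At 90%, z = 1.282.
VaR = 1.282 × 2.370% = 3.038%; on $2,000,000 that is $60,760.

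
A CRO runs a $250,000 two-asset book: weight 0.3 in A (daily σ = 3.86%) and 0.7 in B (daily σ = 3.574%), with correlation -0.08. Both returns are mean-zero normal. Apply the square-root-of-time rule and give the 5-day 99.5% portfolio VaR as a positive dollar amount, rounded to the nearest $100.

σ_p = √(0.3²·3.86² + 0.7²·3.574² + 2·-0.08·0.3·0.7·3.86·3.574) = 2.671%.
σ_{5d} = 2.671% × √5 = 5.973%.
z(99.5%) = 2.576.
VaR = 2.576 × 5.973% = 15.386%; on $250,000 that is $38,465.

$38,500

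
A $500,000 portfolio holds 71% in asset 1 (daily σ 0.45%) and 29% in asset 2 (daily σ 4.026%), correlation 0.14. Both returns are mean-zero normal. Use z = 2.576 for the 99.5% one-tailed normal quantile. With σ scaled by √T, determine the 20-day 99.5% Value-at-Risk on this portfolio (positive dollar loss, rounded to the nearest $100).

σ_p = √(0.71²·0.45² + 0.29²·4.026² + 2·0.14·0.71·0.29·0.45·4.026) = 1.253%.
σ_{20d} = 1.253% × √20 = 5.604%.
VaR = 2.576 × 5.604% = 14.436%; on $500,000 that is $72,180.

$72,200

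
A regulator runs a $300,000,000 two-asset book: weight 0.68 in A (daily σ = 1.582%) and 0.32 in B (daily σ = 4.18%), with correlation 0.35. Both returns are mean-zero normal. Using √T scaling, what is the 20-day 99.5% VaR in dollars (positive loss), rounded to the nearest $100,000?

$68,700,000

σ_p = √(0.68²·1.582² + 0.32²·4.18² + 2·0.35·0.68·0.32·1.582·4.18) = 1.988%.
σ_{20d} = 1.988% × √20 = 8.891%.
z(99.5%) = 2.576.
VaR = 2.576 × 8.891% = 22.903%; on $300,000,000 that is $68,709,000.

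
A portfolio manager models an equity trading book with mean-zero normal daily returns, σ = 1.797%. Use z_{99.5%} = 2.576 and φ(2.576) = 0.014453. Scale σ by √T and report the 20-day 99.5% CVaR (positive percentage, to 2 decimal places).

σ_{20d} = 1.797% × √20 = 8.036%.
ES multiplier = φ(z)/(1−α) = 0.014453/0.005 = 2.891.
ES = 8.036% × 2.891 = 23.232%.

23.23%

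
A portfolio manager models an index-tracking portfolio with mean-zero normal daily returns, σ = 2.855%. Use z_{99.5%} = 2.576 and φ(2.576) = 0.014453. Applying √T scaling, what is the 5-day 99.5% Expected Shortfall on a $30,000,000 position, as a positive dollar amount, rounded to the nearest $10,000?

$5,540,000

σ_{5d} = 2.855% × √5 = 6.384%.
ES multiplier = φ(z)/(1−α) = 0.014453/0.005 = 2.891.
ES = 6.384% × 2.891 = 18.456%; on $30,000,000: $5,536,800.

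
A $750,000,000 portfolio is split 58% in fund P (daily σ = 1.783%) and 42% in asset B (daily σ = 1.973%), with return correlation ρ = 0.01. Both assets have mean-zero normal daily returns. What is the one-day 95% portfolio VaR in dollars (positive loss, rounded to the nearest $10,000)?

σ_p² = 0.58²·1.783² + 0.42²·1.973² + 2·0.01·0.58·0.42·1.783·1.973 = 1.7733 (%²).
σ_p = √1.7733 = 1.332%.
At 95%, z = 1.645.
VaR = 1.645 × 1.332% = 2.191%; on $750,000,000 that is $16,432,500.

$16,430,000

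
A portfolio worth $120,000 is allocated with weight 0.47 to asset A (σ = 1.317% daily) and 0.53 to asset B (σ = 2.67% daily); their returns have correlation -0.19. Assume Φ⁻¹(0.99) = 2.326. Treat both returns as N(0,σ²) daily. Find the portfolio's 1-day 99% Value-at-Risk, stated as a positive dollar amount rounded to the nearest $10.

σ_p² = 0.47²·1.317² + 0.53²·2.67² + 2·-0.19·0.47·0.53·1.317·2.67 = 2.0528 (%²).
σ_p = √2.0528 = 1.433%.
VaR = 2.326 × 1.433% = 3.333%; on $120,000 that is $4,000.

$4,000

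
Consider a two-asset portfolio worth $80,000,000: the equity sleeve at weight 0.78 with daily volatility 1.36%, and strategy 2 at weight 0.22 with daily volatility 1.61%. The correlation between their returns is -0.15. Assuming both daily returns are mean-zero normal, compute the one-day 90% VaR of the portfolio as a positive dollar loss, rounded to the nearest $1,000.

$1,094,000

σ_p² = 0.78²·1.36² + 0.22²·1.61² + 2·-0.15·0.78·0.22·1.36·1.61 = 1.1380 (%²).
σ_p = √1.1380 = 1.067%.
At 90%, z = 1.282.
VaR = 1.282 × 1.067% = 1.368%; on $80,000,000 that is $1,094,400.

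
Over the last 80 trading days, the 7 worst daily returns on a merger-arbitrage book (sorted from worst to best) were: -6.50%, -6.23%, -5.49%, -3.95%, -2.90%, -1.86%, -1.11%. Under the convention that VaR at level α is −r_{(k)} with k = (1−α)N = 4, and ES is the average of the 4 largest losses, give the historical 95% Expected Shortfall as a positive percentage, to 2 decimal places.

5.54%

The 4 worst returns sum to -22.17%.
ES = −(-22.17%) / 4 = 5.5425% ≈ 5.54%.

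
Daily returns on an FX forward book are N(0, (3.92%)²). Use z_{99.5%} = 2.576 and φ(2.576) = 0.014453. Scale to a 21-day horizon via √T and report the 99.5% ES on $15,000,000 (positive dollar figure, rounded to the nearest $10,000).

$7,790,000

σ_{21d} = 3.92% × √21 = 17.964%.
ES multiplier = φ(z)/(1−α) = 0.014453/0.005 = 2.891.
ES = 17.964% × 2.891 = 51.934%; on $15,000,000: $7,790,100.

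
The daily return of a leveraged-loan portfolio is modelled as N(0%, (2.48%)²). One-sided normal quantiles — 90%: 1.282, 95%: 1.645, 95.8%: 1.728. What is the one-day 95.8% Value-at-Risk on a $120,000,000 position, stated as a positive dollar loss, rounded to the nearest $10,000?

$5,140,000

VaR = z·σ = 1.728 × 2.48% = 4.285%.
On $120,000,000: 0.04285 × $120,000,000 = $5,142,000.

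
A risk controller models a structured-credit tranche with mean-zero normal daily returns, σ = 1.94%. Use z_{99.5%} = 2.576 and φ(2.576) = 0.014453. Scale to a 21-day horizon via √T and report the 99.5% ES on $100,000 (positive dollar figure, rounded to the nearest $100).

σ_{21d} = 1.94% × √21 = 8.890%.
ES multiplier = φ(z)/(1−α) = 0.014453/0.005 = 2.891.
ES = 8.890% × 2.891 = 25.701%; on $100,000: $25,701.

$25,700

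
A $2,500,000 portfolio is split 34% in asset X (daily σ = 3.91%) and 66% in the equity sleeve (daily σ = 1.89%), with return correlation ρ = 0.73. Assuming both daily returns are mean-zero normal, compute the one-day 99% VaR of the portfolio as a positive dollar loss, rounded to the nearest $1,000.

$139,000

σ_p² = 0.34²·3.91² + 0.66²·1.89² + 2·0.73·0.34·0.66·3.91·1.89 = 5.7444 (%²).
σ_p = √5.7444 = 2.397%.
At 99%, z = 2.326.
VaR = 2.326 × 2.397% = 5.575%; on $2,500,000 that is $139,375.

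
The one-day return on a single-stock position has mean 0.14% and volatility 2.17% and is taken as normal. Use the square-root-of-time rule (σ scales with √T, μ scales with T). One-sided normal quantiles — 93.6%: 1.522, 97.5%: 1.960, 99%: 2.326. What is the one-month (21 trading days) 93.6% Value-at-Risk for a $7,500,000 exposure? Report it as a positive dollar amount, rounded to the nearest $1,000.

$915,000

σ_{21d} = 2.17% × √21 = 9.944%; μ_{21d} = 21 × 0.14% = 2.940%.
VaR = −(2.940%) + 1.522 × 9.944% = 12.195%.
On $7,500,000: 0.12195 × $7,500,000 = $914,625.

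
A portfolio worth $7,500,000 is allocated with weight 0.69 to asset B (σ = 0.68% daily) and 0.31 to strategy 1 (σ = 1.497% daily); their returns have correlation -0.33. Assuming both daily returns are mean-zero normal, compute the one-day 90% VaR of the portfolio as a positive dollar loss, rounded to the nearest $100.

$51,900

σ_p² = 0.69²·0.68² + 0.31²·1.497² + 2·-0.33·0.69·0.31·0.68·1.497 = 0.2918 (%²).
σ_p = √0.2918 = 0.540%.
At 90%, z = 1.282.
VaR = 1.282 × 0.540% = 0.692%; on $7,500,000 that is $51,900.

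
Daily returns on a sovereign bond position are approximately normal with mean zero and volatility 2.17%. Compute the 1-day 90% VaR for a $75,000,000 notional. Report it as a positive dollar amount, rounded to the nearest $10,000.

$2,090,000

At 90% one-sided, z = 1.282.
VaR = z·σ = 1.282 × 2.17% = 2.782%.
On $75,000,000: 0.02782 × $75,000,000 = $2,086,500.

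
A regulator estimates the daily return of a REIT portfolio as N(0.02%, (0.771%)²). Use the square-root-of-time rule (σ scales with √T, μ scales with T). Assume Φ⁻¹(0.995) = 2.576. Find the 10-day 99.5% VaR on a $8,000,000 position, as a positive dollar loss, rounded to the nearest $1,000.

$486,000

σ_{10d} = 0.771% × √10 = 2.438%; μ_{10d} = 10 × 0.02% = 0.200%.
VaR = −(0.200%) + 2.576 × 2.438% = 6.080%.
On $8,000,000: 0.06080 × $8,000,000 = $486,400.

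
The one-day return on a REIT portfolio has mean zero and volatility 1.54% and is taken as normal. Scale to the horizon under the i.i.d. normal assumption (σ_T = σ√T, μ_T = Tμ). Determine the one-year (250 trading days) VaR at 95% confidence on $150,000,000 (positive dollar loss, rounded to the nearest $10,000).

At 95%, z = 1.645.
σ_{250d} = 1.54% × √250 = 24.350%.
VaR = 1.645 × 24.350% = 40.056%.
On $150,000,000: 0.40056 × $150,000,000 = $60,084,000.

$60,080,000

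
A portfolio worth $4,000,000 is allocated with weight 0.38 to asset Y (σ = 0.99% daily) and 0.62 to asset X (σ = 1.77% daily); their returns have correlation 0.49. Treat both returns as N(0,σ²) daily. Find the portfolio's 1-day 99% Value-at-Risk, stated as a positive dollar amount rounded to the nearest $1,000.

σ_p² = 0.38²·0.99² + 0.62²·1.77² + 2·0.49·0.38·0.62·0.99·1.77 = 1.7504 (%²).
σ_p = √1.7504 = 1.323%.
At 99%, z = 2.326.
VaR = 2.326 × 1.323% = 3.077%; on $4,000,000 that is $123,080.

$123,000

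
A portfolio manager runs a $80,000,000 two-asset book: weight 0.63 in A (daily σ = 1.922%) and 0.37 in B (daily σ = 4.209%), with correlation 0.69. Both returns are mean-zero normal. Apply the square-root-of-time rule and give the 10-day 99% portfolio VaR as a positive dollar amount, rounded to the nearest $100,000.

$15,000,000

σ_p = √(0.63²·1.922² + 0.37²·4.209² + 2·0.69·0.63·0.37·1.922·4.209) = 2.548%.
σ_{10d} = 2.548% × √10 = 8.057%.
z(99%) = 2.326.
VaR = 2.326 × 8.057% = 18.741%; on $80,000,000 that is $14,992,800.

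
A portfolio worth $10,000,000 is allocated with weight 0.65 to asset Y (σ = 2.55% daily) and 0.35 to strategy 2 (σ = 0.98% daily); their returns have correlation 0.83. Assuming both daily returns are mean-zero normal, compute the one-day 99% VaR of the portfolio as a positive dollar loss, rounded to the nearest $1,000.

$454,000

σ_p² = 0.65²·2.55² + 0.35²·0.98² + 2·0.83·0.65·0.35·2.55·0.98 = 3.8087 (%²).
σ_p = √3.8087 = 1.952%.
At 99%, z = 2.326.
VaR = 2.326 × 1.952% = 4.540%; on $10,000,000 that is $454,000.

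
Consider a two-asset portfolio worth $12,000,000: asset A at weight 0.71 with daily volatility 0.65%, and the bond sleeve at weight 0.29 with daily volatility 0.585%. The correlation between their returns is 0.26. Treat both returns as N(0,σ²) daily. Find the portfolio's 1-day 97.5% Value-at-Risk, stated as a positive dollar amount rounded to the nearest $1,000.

$125,000

σ_p² = 0.71²·0.65² + 0.29²·0.585² + 2·0.26·0.71·0.29·0.65·0.585 = 0.2825 (%²).
σ_p = √0.2825 = 0.531%.
At 97.5%, z = 1.960.
VaR = 1.960 × 0.531% = 1.041%; on $12,000,000 that is $124,920.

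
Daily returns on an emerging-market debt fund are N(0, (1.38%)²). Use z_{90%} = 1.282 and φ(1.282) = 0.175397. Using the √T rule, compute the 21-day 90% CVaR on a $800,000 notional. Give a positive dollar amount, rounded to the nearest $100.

σ_{21d} = 1.38% × √21 = 6.324%.
ES multiplier = φ(z)/(1−α) = 0.175397/0.1 = 1.754.
ES = 6.324% × 1.754 = 11.092%; on $800,000: $88,736.

$88,700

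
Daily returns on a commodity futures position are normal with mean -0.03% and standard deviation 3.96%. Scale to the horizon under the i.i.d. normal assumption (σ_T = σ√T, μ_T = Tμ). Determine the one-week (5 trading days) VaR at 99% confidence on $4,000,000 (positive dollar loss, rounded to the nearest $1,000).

$830,000

At 99%, z = 2.326.
σ_{5d} = 3.96% × √5 = 8.855%; μ_{5d} = 5 × -0.03% = -0.150%.
VaR = −(-0.150%) + 2.326 × 8.855% = 20.747%.
On $4,000,000: 0.20747 × $4,000,000 = $829,880.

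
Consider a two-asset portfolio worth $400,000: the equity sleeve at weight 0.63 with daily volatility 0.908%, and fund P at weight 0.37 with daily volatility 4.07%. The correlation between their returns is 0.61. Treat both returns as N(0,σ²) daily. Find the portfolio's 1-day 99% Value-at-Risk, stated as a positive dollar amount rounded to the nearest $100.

$17,800

σ_p² = 0.63²·0.908² + 0.37²·4.07² + 2·0.61·0.63·0.37·0.908·4.07 = 3.6459 (%²).
σ_p = √3.6459 = 1.909%.
At 99%, z = 2.326.
VaR = 2.326 × 1.909% = 4.440%; on $400,000 that is $17,760.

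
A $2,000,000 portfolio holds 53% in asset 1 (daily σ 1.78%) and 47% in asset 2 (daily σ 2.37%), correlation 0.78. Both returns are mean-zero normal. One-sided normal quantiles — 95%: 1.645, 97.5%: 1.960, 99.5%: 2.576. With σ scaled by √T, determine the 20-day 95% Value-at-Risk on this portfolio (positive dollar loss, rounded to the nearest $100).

σ_p = √(0.53²·1.78² + 0.47²·2.37² + 2·0.78·0.53·0.47·1.78·2.37) = 1.942%.
σ_{20d} = 1.942% × √20 = 8.685%.
VaR = 1.645 × 8.685% = 14.287%; on $2,000,000 that is $285,740.

$285,700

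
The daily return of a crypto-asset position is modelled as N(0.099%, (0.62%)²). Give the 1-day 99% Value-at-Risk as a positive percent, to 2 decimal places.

At 99% one-sided, z = 2.326.
VaR = −μ + z·σ = −(0.099%) + 2.326 × 0.62% = 1.343%.

1.34%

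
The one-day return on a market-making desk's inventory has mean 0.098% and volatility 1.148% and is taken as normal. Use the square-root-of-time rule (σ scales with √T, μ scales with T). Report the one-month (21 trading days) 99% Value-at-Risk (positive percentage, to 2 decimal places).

At 99%, z = 2.326.
σ_{21d} = 1.148% × √21 = 5.261%; μ_{21d} = 21 × 0.098% = 2.058%.
VaR = −(2.058%) + 2.326 × 5.261% = 10.179%.

10.18%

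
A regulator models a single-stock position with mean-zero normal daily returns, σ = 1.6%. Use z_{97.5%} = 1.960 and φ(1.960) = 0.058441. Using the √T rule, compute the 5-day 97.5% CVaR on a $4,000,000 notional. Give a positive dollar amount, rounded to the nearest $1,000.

σ_{5d} = 1.6% × √5 = 3.578%.
ES multiplier = φ(z)/(1−α) = 0.058441/0.025 = 2.338.
ES = 3.578% × 2.338 = 8.365%; on $4,000,000: $334,600.

$335,000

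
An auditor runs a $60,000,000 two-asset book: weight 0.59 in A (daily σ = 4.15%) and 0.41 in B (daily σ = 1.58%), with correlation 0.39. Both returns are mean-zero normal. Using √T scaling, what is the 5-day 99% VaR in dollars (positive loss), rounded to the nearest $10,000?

$8,630,000

σ_p = √(0.59²·4.15² + 0.41²·1.58² + 2·0.39·0.59·0.41·4.15·1.58) = 2.766%.
σ_{5d} = 2.766% × √5 = 6.185%.
z(99%) = 2.326.
VaR = 2.326 × 6.185% = 14.386%; on $60,000,000 that is $8,631,600.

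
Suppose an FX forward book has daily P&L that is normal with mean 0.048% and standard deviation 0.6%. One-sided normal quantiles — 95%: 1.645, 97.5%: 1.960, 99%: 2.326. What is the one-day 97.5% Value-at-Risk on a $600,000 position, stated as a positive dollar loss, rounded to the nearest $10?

VaR = −μ + z·σ = −(0.048%) + 1.960 × 0.6% = 1.128%.
On $600,000: 0.01128 × $600,000 = $6,768.

$6,770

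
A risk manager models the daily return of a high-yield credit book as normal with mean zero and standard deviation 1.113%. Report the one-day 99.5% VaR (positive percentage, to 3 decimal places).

At 99.5% one-sided, z = 2.576.
VaR = z·σ = 2.576 × 1.113% = 2.867%.

2.867%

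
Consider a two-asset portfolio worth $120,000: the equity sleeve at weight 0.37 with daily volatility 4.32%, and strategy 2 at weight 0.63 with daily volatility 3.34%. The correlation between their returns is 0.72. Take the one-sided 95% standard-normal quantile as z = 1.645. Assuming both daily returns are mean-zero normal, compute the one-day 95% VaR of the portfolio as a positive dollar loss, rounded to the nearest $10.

σ_p² = 0.37²·4.32² + 0.63²·3.34² + 2·0.72·0.37·0.63·4.32·3.34 = 11.8258 (%²).
σ_p = √11.8258 = 3.439%.
VaR = 1.645 × 3.439% = 5.657%; on $120,000 that is $6,788.

$6,790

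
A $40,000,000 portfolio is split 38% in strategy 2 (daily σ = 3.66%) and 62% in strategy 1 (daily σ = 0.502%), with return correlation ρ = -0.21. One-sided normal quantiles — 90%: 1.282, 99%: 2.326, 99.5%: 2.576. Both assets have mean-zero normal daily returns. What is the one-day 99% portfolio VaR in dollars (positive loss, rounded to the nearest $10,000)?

σ_p² = 0.38²·3.66² + 0.62²·0.502² + 2·-0.21·0.38·0.62·3.66·0.502 = 1.8494 (%²).
σ_p = √1.8494 = 1.360%.
VaR = 2.326 × 1.360% = 3.163%; on $40,000,000 that is $1,265,200.

$1,270,000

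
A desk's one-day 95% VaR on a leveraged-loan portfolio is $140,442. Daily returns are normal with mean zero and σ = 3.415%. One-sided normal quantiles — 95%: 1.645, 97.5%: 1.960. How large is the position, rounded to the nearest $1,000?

$2,500,000

VaR as a fraction of value: z·σ = 1.645 × 3.415% = 5.61768%.
Position = $140,442 / 0.0561767 = $2,500,002.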